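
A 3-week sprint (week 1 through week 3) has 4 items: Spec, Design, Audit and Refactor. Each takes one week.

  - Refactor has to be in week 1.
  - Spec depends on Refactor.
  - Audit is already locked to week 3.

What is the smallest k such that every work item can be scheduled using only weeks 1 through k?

The precedence chain requires at least 2 distinct weeks.
Audit can't be placed before week 3, so the schedule must run through at least week 3.
3 works (last occupied week: week 3): for example Design in week 1; Audit in week 3; Spec in week 2; Refactor in week 1.

3 weeks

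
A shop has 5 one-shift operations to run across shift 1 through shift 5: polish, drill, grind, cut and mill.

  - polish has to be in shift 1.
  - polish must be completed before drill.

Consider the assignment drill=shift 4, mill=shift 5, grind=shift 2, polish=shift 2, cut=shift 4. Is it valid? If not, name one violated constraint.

Invalid. polish has to be in shift 1.

polish must be completed before drill — holds.
polish has to be in shift 1 — violated.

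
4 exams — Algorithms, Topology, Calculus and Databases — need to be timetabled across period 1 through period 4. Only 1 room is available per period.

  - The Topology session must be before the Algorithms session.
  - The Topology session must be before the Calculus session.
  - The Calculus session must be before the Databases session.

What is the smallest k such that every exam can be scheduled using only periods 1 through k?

4

The precedence chain requires at least 3 distinct periods.
With at most 1 per period and 4 exams, at least 4 periods are needed.
4 works (last occupied period: period 4): for example Topology -> period 1; Algorithms -> period 3; Databases -> period 4; Calculus -> period 2.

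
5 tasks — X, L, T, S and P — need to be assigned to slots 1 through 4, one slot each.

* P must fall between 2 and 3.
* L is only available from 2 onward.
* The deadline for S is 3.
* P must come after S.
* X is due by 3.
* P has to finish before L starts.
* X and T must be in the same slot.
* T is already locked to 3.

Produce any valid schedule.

P in 2, T in 3, S in 1, L in 3, X in 3

Checking: S(1) before P(2); P(2) before L(3); X = T = 3; P=2 in [2,3]; L=3 in [2,4]; T=3 in [3,3]; X=3 in [1,3]; S=1 in [1,3].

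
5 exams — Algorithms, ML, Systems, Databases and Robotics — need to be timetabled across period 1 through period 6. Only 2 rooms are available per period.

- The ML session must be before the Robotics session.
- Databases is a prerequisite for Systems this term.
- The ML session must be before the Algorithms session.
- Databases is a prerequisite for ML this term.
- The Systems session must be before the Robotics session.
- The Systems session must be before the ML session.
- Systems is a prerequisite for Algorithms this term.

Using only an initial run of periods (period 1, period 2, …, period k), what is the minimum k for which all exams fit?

The precedence chain requires at least 4 distinct periods.
With at most 2 per period and 5 exams, at least 3 periods are needed.
4 works (last occupied period: period 4): for example Databases -> period 1, ML -> period 3, Systems -> period 2, Algorithms -> period 4, Robotics -> period 4.

4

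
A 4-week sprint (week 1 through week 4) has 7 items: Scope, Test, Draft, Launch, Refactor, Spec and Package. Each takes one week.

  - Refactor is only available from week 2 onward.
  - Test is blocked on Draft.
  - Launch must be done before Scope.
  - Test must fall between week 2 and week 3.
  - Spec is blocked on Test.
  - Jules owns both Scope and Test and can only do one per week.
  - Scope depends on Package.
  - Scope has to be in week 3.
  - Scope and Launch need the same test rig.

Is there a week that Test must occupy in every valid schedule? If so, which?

Test's window is week 2–week 3.
Scope is fixed at week 3, and Test can't share a week with Scope.
So Test must be week 2.

week 2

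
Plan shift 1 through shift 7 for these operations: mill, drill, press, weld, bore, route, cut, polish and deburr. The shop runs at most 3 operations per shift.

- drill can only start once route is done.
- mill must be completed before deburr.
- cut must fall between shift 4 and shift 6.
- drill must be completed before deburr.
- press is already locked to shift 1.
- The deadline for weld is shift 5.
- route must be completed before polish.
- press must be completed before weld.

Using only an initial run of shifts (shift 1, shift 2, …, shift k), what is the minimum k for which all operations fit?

4 shifts

The precedence chain requires at least 3 distinct shifts.
With at most 3 per shift and 9 operations, at least 3 shifts are needed.
cut can't be placed before shift 4, so the schedule must run through at least shift 4.
4 works (last occupied shift: shift 4): for example drill=shift 2; cut=shift 4; deburr=shift 3; route=shift 1; press=shift 1; bore=shift 3; mill=shift 1; polish=shift 2; weld=shift 2.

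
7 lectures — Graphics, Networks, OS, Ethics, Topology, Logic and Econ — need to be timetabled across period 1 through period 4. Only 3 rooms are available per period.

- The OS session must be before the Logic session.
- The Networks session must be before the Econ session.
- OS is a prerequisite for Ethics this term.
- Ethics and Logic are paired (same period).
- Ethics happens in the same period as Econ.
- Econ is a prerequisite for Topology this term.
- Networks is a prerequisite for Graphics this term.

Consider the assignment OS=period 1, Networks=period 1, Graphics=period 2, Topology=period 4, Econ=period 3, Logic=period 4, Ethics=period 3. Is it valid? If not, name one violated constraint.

The Networks session must be before the Econ session — holds.
Only 3 rooms are available per period — holds.
The OS session must be before the Logic session — holds.
Networks is a prerequisite for Graphics this term — holds.
Ethics happens in the same period as Econ — holds.
Ethics and Logic are paired (same period) — violated.
OS is a prerequisite for Ethics this term — holds.
Econ is a prerequisite for Topology this term — holds.

No — it violates: Ethics and Logic are paired (same period)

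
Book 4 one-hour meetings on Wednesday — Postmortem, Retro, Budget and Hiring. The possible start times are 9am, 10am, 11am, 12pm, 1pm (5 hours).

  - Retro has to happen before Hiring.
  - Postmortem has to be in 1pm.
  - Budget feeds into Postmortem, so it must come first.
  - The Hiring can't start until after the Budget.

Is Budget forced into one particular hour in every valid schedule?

Budget can be 9am (e.g. Retro -> 9am, Hiring -> 10am, Postmortem -> 1pm, Budget -> 9am) or 10am (e.g. Postmortem in 1pm; Budget in 10am; Retro in 9am; Hiring in 11am).

No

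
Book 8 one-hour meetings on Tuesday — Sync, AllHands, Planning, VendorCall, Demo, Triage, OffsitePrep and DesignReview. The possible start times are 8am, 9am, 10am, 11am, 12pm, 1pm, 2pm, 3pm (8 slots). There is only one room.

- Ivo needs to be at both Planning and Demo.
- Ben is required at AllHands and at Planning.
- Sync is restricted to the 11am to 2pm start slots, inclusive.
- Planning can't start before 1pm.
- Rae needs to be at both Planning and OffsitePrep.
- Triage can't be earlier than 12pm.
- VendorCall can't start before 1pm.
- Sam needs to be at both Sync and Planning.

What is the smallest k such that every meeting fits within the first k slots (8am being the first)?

8

With at most 1 per slot and 8 meetings, at least 8 slots are needed.
Planning can't be placed before 1pm — that is slot 6 counting from 8am — so the schedule must run through at least 6 slots.
8 works (last occupied slot: 3pm): for example DesignReview -> 3pm; AllHands -> 8am; Demo -> 9am; Sync -> 11am; OffsitePrep -> 10am; VendorCall -> 2pm; Planning -> 1pm; Triage -> 12pm.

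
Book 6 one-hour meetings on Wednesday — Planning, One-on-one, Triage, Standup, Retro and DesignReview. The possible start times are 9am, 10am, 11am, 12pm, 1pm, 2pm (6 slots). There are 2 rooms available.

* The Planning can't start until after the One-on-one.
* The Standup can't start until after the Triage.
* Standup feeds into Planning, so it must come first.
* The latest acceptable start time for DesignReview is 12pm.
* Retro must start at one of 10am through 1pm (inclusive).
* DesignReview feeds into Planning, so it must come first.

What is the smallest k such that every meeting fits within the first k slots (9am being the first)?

The precedence chain requires at least 3 distinct slots.
With at most 2 per slot and 6 meetings, at least 3 slots are needed.
3 works (last occupied slot: 11am): for example Retro -> 11am; Triage -> 9am; One-on-one -> 9am; Standup -> 10am; DesignReview -> 10am; Planning -> 11am.

3 slots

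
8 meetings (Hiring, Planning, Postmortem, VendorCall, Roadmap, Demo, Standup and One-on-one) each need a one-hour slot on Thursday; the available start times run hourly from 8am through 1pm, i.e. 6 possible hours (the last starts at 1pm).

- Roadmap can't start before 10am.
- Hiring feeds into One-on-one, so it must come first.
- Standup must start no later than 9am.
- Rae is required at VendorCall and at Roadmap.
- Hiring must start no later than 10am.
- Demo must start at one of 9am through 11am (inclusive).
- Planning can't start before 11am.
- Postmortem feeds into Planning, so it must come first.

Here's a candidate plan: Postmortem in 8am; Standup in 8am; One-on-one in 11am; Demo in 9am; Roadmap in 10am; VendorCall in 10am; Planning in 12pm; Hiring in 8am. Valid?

Roadmap can't start before 10am — holds.
Planning can't start before 11am — holds.
Postmortem feeds into Planning, so it must come first — holds.
Rae is required at VendorCall and at Roadmap — violated.
Hiring must start no later than 10am — holds.
Hiring feeds into One-on-one, so it must come first — holds.
Demo must start at one of 9am through 11am (inclusive) — holds.
Standup must start no later than 9am — holds.

No. Rae is required at VendorCall and at Roadmap is not satisfied.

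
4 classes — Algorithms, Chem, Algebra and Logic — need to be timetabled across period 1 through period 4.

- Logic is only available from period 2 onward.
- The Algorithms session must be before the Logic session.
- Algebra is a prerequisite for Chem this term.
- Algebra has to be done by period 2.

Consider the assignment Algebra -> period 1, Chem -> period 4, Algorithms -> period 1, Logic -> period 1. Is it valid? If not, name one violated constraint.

Algebra has to be done by period 2 — holds.
The Algorithms session must be before the Logic session — violated.
Algebra is a prerequisite for Chem this term — holds.
Logic is only available from period 2 onward — violated.

No. Logic is only available from period 2 onward is not satisfied.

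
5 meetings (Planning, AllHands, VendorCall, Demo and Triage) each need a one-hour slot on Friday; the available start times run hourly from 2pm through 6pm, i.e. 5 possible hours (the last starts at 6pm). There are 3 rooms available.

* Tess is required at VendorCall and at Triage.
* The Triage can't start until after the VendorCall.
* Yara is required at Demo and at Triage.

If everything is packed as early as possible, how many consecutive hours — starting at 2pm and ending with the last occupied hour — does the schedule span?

The precedence chain requires at least 2 distinct hours.
With at most 3 per hour and 5 meetings, at least 2 hours are needed.
2 works (last occupied hour: 3pm): for example Planning -> 2pm; Demo -> 2pm; Triage -> 3pm; VendorCall -> 2pm; AllHands -> 3pm.

2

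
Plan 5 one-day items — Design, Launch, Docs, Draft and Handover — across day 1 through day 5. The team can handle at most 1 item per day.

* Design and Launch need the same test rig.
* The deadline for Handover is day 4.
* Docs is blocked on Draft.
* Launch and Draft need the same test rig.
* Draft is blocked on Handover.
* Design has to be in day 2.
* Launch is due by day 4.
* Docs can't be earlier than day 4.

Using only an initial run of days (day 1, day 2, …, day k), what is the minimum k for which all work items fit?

The precedence chain requires at least 3 distinct days.
With at most 1 per day and 5 work items, at least 5 days are needed.
Docs can't be placed before day 4, so the schedule must run through at least day 4.
5 works (last occupied day: day 5): for example Design -> day 2, Handover -> day 1, Draft -> day 4, Launch -> day 3, Docs -> day 5.

5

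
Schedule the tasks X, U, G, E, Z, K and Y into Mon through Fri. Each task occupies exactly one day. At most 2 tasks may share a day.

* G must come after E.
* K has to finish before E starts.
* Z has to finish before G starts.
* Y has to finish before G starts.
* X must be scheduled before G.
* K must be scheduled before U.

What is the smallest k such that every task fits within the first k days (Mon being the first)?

4

The precedence chain requires at least 3 distinct days.
With at most 2 per day and 7 tasks, at least 4 days are needed.
4 works (last occupied day: Thu): for example G in Thu; K in Mon; Z in Wed; E in Tue; U in Tue; X in Mon; Y in Wed.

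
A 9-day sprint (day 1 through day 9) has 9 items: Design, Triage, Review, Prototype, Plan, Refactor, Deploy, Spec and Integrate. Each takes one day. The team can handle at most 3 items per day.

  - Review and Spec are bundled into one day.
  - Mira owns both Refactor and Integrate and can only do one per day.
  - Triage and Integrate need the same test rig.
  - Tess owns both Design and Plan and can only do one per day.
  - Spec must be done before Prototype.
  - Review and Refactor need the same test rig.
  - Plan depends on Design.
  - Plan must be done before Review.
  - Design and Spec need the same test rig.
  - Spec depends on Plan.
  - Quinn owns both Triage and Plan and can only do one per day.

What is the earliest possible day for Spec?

day 3

Precedence pushes Spec to at least day 3; downstream work caps Spec at day 8.
Spec at day 3 is achievable: Spec in day 3; Deploy in day 2; Prototype in day 4; Refactor in day 1; Integrate in day 2; Design in day 1; Plan in day 2; Triage in day 1; Review in day 3.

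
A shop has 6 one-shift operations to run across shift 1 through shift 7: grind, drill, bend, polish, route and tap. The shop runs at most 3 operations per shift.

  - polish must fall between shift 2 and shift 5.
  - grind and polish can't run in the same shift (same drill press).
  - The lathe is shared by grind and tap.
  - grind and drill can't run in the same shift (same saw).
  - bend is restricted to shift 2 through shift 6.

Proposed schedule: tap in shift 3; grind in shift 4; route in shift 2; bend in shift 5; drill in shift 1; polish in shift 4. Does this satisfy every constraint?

No. grind and polish can't run in the same shift (same drill press) is not satisfied.

The lathe is shared by grind and tap — holds.
grind and drill can't run in the same shift (same saw) — holds.
grind and polish can't run in the same shift (same drill press) — violated.
bend is restricted to shift 2 through shift 6 — holds.
polish must fall between shift 2 and shift 5 — holds.
The shop runs at most 3 operations per shift — holds.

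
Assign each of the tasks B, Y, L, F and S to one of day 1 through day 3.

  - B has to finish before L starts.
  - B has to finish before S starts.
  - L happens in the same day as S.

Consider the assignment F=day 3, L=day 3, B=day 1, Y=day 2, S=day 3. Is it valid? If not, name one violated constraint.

Yes

L happens in the same day as S — holds.
B has to finish before S starts — holds.
B has to finish before L starts — holds.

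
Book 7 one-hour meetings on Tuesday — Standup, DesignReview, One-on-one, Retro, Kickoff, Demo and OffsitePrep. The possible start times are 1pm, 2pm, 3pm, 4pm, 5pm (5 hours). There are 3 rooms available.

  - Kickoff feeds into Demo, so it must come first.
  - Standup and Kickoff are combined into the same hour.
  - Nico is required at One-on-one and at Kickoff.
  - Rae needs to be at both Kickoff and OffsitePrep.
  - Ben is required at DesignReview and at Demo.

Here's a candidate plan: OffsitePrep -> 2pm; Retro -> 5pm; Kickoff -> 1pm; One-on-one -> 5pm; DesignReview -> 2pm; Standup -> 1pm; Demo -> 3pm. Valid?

Kickoff feeds into Demo, so it must come first — holds.
Standup and Kickoff are combined into the same hour — holds.
There are 3 rooms available — holds.
Nico is required at One-on-one and at Kickoff — holds.
Rae needs to be at both Kickoff and OffsitePrep — holds.
Ben is required at DesignReview and at Demo — holds.

Yes, all constraints hold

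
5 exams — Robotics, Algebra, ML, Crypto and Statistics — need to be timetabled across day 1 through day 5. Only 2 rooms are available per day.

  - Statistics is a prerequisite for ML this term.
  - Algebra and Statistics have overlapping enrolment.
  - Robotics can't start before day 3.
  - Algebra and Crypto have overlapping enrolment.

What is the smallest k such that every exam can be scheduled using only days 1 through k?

3

The precedence chain requires at least 2 distinct days.
With at most 2 per day and 5 exams, at least 3 days are needed.
Robotics can't be placed before day 3, so the schedule must run through at least day 3.
3 works (last occupied day: day 3): for example Robotics=day 3, Crypto=day 1, Algebra=day 2, Statistics=day 1, ML=day 2.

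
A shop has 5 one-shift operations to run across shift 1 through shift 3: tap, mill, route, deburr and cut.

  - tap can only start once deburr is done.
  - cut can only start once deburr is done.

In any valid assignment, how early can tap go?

shift 2

Precedence pushes tap to at least shift 2.
tap at shift 2 is achievable: route in shift 1, deburr in shift 1, tap in shift 2, mill in shift 1, cut in shift 2.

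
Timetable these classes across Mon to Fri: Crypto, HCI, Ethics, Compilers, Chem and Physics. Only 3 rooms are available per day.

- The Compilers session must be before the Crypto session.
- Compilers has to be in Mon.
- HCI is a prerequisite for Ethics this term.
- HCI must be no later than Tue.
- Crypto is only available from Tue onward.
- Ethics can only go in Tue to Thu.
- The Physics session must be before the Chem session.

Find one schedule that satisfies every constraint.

Compilers in Mon, Ethics in Tue, Crypto in Tue, HCI in Mon, Physics in Mon, Chem in Tue

Checking: Compilers(Mon) before Crypto(Tue); Physics(Mon) before Chem(Tue); HCI(Mon) before Ethics(Tue); HCI=Mon in [Mon,Tue]; Crypto=Tue in [Tue,Fri]; Ethics=Tue in [Tue,Thu]; Compilers=Mon in [Mon,Mon]; max 3 per day (cap 3).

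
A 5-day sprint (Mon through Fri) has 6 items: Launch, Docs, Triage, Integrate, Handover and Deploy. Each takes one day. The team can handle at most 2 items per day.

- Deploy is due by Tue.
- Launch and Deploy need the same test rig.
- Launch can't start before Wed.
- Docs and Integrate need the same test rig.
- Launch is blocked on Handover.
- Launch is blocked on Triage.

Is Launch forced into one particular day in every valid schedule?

Launch can be Wed (e.g. Launch=Wed; Handover=Tue; Triage=Mon; Docs=Tue; Deploy=Mon; Integrate=Wed) or Thu (e.g. Docs=Tue; Handover=Tue; Deploy=Mon; Integrate=Wed; Triage=Mon; Launch=Thu).

No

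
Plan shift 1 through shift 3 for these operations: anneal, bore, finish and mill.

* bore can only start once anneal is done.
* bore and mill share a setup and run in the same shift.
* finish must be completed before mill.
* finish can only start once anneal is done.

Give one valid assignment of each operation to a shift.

bore in shift 3, mill in shift 3, anneal in shift 1, finish in shift 2

Checking: anneal(shift 1) before bore(shift 3); finish(shift 2) before mill(shift 3); anneal(shift 1) before finish(shift 2); bore = mill = shift 3.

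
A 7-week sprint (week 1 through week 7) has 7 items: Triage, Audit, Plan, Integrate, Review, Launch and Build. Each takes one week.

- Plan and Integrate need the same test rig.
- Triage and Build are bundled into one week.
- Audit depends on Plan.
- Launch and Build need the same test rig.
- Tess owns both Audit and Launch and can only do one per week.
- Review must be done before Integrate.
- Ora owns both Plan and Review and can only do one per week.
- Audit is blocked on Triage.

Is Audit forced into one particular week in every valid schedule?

Audit can be week 2 (e.g. Review=week 2; Launch=week 3; Triage=week 1; Plan=week 1; Build=week 1; Integrate=week 3; Audit=week 2) or week 3 (e.g. Launch in week 2, Build in week 1, Integrate in week 3, Plan in week 1, Audit in week 3, Review in week 2, Triage in week 1).

No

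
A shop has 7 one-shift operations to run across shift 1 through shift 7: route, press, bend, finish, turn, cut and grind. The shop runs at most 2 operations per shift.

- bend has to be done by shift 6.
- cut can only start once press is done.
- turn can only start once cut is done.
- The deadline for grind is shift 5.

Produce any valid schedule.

bend=shift 1; cut=shift 3; turn=shift 4; route=shift 2; finish=shift 3; grind=shift 1; press=shift 2

Checking: press(shift 2) before cut(shift 3); cut(shift 3) before turn(shift 4); grind=shift 1 in [shift 1,shift 5]; bend=shift 1 in [shift 1,shift 6]; max 2 per shift (cap 2).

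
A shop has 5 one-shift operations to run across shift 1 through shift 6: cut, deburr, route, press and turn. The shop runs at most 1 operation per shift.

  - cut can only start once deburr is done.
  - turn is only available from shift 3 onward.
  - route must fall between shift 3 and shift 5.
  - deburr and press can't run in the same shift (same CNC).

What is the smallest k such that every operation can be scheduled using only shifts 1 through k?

The precedence chain requires at least 2 distinct shifts.
With at most 1 per shift and 5 operations, at least 5 shifts are needed.
route can't be placed before shift 3, so the schedule must run through at least shift 3.
5 works (last occupied shift: shift 5): for example press=shift 5; deburr=shift 1; route=shift 3; turn=shift 4; cut=shift 2.

5 shifts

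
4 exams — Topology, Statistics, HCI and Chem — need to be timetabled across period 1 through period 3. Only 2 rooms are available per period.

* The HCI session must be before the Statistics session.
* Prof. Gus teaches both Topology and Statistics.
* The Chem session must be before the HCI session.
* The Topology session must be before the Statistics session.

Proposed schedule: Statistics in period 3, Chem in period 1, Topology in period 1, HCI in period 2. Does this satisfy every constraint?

Prof. Gus teaches both Topology and Statistics — holds.
The Chem session must be before the HCI session — holds.
Only 2 rooms are available per period — holds.
The Topology session must be before the Statistics session — holds.
The HCI session must be before the Statistics session — holds.

Yes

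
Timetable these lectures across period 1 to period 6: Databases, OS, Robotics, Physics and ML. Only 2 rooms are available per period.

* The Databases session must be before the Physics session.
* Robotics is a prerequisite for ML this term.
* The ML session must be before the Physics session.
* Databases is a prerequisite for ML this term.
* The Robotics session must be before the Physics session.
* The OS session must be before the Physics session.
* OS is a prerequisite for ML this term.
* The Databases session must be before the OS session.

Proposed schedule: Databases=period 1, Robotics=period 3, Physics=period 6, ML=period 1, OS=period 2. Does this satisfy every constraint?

No. Robotics is a prerequisite for ML this term is not satisfied.

The ML session must be before the Physics session — holds.
The Robotics session must be before the Physics session — holds.
Only 2 rooms are available per period — holds.
OS is a prerequisite for ML this term — violated.
The Databases session must be before the Physics session — holds.
Databases is a prerequisite for ML this term — violated.
Robotics is a prerequisite for ML this term — violated.
The OS session must be before the Physics session — holds.
The Databases session must be before the OS session — holds.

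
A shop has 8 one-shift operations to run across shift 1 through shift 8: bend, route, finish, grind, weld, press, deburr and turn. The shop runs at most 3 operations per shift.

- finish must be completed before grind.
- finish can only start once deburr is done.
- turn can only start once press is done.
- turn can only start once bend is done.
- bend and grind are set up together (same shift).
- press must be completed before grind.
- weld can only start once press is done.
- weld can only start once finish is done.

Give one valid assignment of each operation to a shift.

turn -> shift 4, deburr -> shift 1, grind -> shift 3, press -> shift 1, route -> shift 1, bend -> shift 3, finish -> shift 2, weld -> shift 3

Checking: press(shift 1) before turn(shift 4); deburr(shift 1) before finish(shift 2); press(shift 1) before weld(shift 3); finish(shift 2) before grind(shift 3); press(shift 1) before grind(shift 3); finish(shift 2) before weld(shift 3); bend(shift 3) before turn(shift 4); bend = grind = shift 3; max 3 per shift (cap 3).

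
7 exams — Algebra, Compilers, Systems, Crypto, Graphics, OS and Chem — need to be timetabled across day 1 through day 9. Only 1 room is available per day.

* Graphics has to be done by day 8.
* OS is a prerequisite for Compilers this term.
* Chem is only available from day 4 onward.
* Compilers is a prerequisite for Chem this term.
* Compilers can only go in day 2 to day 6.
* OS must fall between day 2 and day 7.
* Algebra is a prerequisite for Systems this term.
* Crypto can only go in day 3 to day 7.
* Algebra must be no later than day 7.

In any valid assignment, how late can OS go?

day 5

OS is available from day 2; OS's own window allows nothing later than day 7; downstream work caps OS at day 5.
OS at day 5 is achievable: Crypto -> day 3; Algebra -> day 1; Systems -> day 4; Compilers -> day 6; Graphics -> day 2; OS -> day 5; Chem -> day 7.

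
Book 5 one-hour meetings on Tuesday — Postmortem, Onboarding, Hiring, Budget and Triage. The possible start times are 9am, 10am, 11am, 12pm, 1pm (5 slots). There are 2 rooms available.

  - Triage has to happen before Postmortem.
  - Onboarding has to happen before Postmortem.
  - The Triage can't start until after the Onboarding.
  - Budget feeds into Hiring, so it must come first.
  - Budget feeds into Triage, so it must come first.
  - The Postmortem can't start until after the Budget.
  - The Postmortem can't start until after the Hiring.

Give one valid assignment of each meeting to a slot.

Triage in 10am; Budget in 9am; Postmortem in 11am; Onboarding in 9am; Hiring in 10am

Checking: Hiring(10am) before Postmortem(11am); Triage(10am) before Postmortem(11am); Budget(9am) before Triage(10am); Budget(9am) before Postmortem(11am); Budget(9am) before Hiring(10am); Onboarding(9am) before Postmortem(11am); Onboarding(9am) before Triage(10am); max 2 per slot (cap 2).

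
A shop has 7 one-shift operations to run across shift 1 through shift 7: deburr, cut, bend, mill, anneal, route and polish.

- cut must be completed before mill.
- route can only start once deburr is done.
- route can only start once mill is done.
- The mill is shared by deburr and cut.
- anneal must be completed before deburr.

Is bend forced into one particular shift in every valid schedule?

No

bend can be shift 1 (e.g. cut in shift 1; polish in shift 1; deburr in shift 2; route in shift 3; anneal in shift 1; mill in shift 2; bend in shift 1) or shift 2 (e.g. polish in shift 1; anneal in shift 1; route in shift 3; deburr in shift 2; mill in shift 2; cut in shift 1; bend in shift 2).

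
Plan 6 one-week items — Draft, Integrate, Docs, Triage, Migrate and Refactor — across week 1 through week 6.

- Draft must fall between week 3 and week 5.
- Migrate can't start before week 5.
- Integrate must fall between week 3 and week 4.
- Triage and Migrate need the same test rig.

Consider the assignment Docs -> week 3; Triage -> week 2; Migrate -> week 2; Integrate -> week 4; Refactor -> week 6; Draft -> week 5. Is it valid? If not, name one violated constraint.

No. Migrate can't start before week 5 is not satisfied.

Draft must fall between week 3 and week 5 — holds.
Integrate must fall between week 3 and week 4 — holds.
Migrate can't start before week 5 — violated.
Triage and Migrate need the same test rig — violated.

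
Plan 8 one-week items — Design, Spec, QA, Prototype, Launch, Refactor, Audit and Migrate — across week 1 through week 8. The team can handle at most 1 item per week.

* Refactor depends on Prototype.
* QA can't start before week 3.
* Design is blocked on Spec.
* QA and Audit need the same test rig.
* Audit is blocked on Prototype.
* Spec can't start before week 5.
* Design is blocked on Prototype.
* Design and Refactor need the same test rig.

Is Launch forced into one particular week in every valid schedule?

No

Launch can be week 1 (e.g. Audit -> week 7, Refactor -> week 4, Spec -> week 5, Prototype -> week 2, Launch -> week 1, Migrate -> week 8, Design -> week 6, QA -> week 3) or week 2 (e.g. Spec=week 5, QA=week 3, Migrate=week 8, Refactor=week 4, Design=week 6, Prototype=week 1, Launch=week 2, Audit=week 7).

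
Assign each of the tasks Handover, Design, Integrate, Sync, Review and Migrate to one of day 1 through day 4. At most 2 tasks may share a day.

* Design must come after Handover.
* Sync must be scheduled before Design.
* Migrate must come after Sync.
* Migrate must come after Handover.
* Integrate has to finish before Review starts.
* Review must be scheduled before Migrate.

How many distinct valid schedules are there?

34

Splitting on Handover: it can be day 1 (14), day 2 (13), day 3 (7). Listing each branch's schedules as (Design, Integrate, Sync, Review, Migrate) by day number:
Handover=day 1: (2,2,1,3,4) (3,1,2,2,3) (3,1,2,2,4) (3,1,2,3,4) (3,2,1,3,4) (3,2,2,3,4) (4,1,2,2,3) (4,1,2,2,4) (4,1,2,3,4) (4,1,3,2,4) (4,1,3,3,4) (4,2,1,3,4) (4,2,2,3,4) (4,2,3,3,4) — 14.
Handover=day 2: (3,1,1,2,3) (3,1,1,2,4) (3,1,1,3,4) (3,1,2,3,4) (3,2,1,3,4) (4,1,1,2,3) (4,1,1,2,4) (4,1,1,3,4) (4,1,2,3,4) (4,1,3,2,4) (4,1,3,3,4) (4,2,1,3,4) (4,2,3,3,4) — 13.
Handover=day 3: (4,1,1,2,4) (4,1,1,3,4) (4,1,2,2,4) (4,1,2,3,4) (4,1,3,2,4) (4,2,1,3,4) (4,2,2,3,4) — 7.
Summing: 14 + 13 + 7 = 34.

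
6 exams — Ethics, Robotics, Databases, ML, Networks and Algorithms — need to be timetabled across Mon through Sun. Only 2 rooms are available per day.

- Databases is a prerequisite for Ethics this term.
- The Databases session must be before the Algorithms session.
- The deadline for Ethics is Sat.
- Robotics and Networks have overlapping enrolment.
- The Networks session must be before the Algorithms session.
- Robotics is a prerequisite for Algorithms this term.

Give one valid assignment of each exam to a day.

Robotics=Mon, Algorithms=Wed, ML=Wed, Databases=Mon, Ethics=Tue, Networks=Tue

Checking: Networks(Tue) before Algorithms(Wed); Databases(Mon) before Ethics(Tue); Databases(Mon) before Algorithms(Wed); Robotics(Mon) before Algorithms(Wed); Robotics(Mon) != Networks(Tue); Ethics=Tue in [Mon,Sat]; max 2 per day (cap 2).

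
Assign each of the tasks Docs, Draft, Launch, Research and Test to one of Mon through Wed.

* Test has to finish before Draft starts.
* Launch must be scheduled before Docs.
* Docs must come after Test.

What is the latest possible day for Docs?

Wed

Precedence pushes Docs to at least Tue.
Docs at Wed is achievable: Draft -> Tue; Docs -> Wed; Launch -> Mon; Test -> Mon; Research -> Mon.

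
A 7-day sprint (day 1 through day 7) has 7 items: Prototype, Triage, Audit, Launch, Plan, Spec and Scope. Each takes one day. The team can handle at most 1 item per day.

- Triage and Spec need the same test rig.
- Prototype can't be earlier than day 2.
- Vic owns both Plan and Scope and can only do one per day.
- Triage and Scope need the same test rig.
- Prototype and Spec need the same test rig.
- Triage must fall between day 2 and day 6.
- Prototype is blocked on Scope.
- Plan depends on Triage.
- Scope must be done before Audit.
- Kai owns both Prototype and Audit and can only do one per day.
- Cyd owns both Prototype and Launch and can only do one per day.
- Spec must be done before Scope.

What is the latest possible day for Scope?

Precedence pushes Scope to at least day 2; downstream work caps Scope at day 6.
Scope at day 5 is achievable: Launch -> day 4; Scope -> day 5; Prototype -> day 6; Spec -> day 1; Plan -> day 3; Triage -> day 2; Audit -> day 7.
Nothing later works — the conflict and capacity constraints rule out every day after day 5.

day 5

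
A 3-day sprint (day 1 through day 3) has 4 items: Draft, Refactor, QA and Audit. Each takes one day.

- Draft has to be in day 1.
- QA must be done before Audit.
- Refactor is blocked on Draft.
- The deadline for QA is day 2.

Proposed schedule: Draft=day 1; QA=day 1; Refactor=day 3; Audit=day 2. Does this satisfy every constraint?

Draft has to be in day 1 — holds.
QA must be done before Audit — holds.
Refactor is blocked on Draft — holds.
The deadline for QA is day 2 — holds.

Valid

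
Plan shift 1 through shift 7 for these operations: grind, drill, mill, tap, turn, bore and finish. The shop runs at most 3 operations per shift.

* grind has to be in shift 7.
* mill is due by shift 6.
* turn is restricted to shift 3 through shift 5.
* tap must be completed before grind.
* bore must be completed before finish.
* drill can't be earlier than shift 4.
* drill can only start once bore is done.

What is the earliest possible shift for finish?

shift 2

Precedence pushes finish to at least shift 2.
finish at shift 2 is achievable: finish=shift 2; tap=shift 1; turn=shift 3; mill=shift 1; drill=shift 4; bore=shift 1; grind=shift 7.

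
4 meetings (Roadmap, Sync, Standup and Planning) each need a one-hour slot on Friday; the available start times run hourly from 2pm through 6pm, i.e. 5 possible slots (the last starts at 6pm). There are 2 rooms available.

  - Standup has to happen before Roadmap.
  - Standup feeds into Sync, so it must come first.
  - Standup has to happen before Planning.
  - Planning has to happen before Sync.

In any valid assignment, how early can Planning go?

3pm

Precedence pushes Planning to at least 3pm; downstream work caps Planning at 5pm.
Planning at 3pm is achievable: Planning -> 3pm, Roadmap -> 3pm, Sync -> 4pm, Standup -> 2pm.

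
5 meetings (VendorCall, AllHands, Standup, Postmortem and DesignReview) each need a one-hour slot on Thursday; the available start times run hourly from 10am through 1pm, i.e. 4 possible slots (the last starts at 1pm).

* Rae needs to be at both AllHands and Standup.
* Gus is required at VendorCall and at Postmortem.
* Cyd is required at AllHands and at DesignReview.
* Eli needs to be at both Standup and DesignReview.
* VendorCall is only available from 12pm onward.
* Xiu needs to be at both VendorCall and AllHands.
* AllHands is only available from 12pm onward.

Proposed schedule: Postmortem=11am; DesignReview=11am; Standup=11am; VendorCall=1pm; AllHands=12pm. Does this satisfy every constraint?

Invalid. Eli needs to be at both Standup and DesignReview.

VendorCall is only available from 12pm onward — holds.
Xiu needs to be at both VendorCall and AllHands — holds.
AllHands is only available from 12pm onward — holds.
Cyd is required at AllHands and at DesignReview — holds.
Gus is required at VendorCall and at Postmortem — holds.
Rae needs to be at both AllHands and Standup — holds.
Eli needs to be at both Standup and DesignReview — violated.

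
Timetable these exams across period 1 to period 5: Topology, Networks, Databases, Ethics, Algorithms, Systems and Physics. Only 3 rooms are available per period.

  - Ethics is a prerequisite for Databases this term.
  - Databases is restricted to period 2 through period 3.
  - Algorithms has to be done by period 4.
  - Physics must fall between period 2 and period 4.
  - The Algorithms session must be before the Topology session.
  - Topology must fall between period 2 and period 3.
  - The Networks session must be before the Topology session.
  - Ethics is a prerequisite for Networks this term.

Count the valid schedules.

49

Splitting on Databases: it can be period 2 (22), period 3 (27). Listing each branch's schedules as (Topology, Networks, Ethics, Algorithms, Systems, Physics) by period number:
Databases=period 2: (3,2,1,1,1,2) (3,2,1,1,1,3) (3,2,1,1,1,4) (3,2,1,1,2,3) (3,2,1,1,2,4) (3,2,1,1,3,2) (3,2,1,1,3,3) (3,2,1,1,3,4) (3,2,1,1,4,2) (3,2,1,1,4,3) (3,2,1,1,4,4) (3,2,1,1,5,2) (3,2,1,1,5,3) (3,2,1,1,5,4) (3,2,1,2,1,3) (3,2,1,2,1,4) (3,2,1,2,3,3) (3,2,1,2,3,4) (3,2,1,2,4,3) (3,2,1,2,4,4) (3,2,1,2,5,3) (3,2,1,2,5,4) — 22.
Databases=period 3: (3,2,1,1,1,2) (3,2,1,1,1,3) (3,2,1,1,1,4) (3,2,1,1,2,2) (3,2,1,1,2,3) (3,2,1,1,2,4) (3,2,1,1,3,2) (3,2,1,1,3,4) (3,2,1,1,4,2) (3,2,1,1,4,3) (3,2,1,1,4,4) (3,2,1,1,5,2) (3,2,1,1,5,3) (3,2,1,1,5,4) (3,2,1,2,1,2) (3,2,1,2,1,3) (3,2,1,2,1,4) (3,2,1,2,2,3) (3,2,1,2,2,4) (3,2,1,2,3,2) (3,2,1,2,3,4) (3,2,1,2,4,2) (3,2,1,2,4,3) (3,2,1,2,4,4) (3,2,1,2,5,2) (3,2,1,2,5,3) (3,2,1,2,5,4) — 27.
Summing: 22 + 27 = 49.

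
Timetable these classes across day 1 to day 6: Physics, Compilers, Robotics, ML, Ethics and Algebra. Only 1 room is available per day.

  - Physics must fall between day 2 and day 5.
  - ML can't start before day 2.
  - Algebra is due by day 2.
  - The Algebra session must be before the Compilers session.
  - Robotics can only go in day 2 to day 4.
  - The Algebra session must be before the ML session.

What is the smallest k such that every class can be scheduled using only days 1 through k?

6

The precedence chain requires at least 2 distinct days.
With at most 1 per day and 6 classes, at least 6 days are needed.
6 works (last occupied day: day 6): for example Ethics in day 6, Algebra in day 1, Robotics in day 2, Physics in day 3, ML in day 4, Compilers in day 5.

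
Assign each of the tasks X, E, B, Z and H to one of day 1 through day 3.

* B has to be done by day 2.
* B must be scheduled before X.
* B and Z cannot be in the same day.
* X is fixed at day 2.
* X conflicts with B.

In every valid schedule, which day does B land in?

B's window is day 1–day 2.
X is fixed at day 2, and B can't share a day with X.
So B must be day 1.

day 1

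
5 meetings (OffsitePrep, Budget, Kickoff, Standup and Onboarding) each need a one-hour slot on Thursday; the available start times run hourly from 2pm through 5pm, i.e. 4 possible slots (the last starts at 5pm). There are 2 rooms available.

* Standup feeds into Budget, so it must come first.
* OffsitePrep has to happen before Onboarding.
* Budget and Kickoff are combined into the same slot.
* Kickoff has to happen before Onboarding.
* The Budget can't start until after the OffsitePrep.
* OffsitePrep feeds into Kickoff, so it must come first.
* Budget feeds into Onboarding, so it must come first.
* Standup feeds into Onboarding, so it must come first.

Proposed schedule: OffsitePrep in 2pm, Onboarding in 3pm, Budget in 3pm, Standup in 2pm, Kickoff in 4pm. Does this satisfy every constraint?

Budget feeds into Onboarding, so it must come first — violated.
Kickoff has to happen before Onboarding — violated.
There are 2 rooms available — holds.
Standup feeds into Onboarding, so it must come first — holds.
Standup feeds into Budget, so it must come first — holds.
OffsitePrep feeds into Kickoff, so it must come first — holds.
The Budget can't start until after the OffsitePrep — holds.
OffsitePrep has to happen before Onboarding — holds.
Budget and Kickoff are combined into the same slot — violated.

No. Kickoff has to happen before Onboarding is not satisfied.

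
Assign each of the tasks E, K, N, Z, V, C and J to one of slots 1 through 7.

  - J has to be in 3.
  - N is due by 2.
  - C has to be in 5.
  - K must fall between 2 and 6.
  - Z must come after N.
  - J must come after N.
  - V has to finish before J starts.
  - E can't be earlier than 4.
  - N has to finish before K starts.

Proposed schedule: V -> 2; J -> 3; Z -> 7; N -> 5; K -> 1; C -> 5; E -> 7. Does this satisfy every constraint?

Invalid. N has to finish before K starts.

K must fall between 2 and 6 — violated.
C has to be in 5 — holds.
J must come after N — violated.
N has to finish before K starts — violated.
E can't be earlier than 4 — holds.
Z must come after N — holds.
N is due by 2 — violated.
V has to finish before J starts — holds.
J has to be in 3 — holds.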